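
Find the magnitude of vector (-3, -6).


|u| = sqrt((-3)^2 + (-6)^2) = sqrt(45) = 6.7082

6.7082


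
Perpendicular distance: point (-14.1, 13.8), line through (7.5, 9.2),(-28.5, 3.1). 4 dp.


|cross product| = 297.36
|line direction| = sqrt(1333.21) = 36.5131
Distance = 297.36/sqrt(1333.21) = 8.1439

8.1439


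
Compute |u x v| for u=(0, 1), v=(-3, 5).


|u x v| = |0*5 - 1*(-3)|
= |0 - (-3)| = 3

3


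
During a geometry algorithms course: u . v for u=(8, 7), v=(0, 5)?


u . v = u_x*v_x + u_y*v_y = 8*0 + 7*5
= 0 + 35 = 35

35


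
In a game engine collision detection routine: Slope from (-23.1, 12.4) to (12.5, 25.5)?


slope = (y2-y1)/(x2-x1) = (25.5-12.4)/(12.5-(-23.1)) = 13.1/35.6 = 0.368

0.368


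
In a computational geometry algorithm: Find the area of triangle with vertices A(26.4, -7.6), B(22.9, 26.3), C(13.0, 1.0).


Area = |x_A(y_B-y_C) + x_B(y_C-y_A) + x_C(y_A-y_B)|/2
= |667.92 + 196.94 + (-440.7)|/2
= 424.16/2 = 212.08

212.08


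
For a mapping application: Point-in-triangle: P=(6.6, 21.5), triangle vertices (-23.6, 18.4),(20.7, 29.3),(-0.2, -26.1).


Cross products: AB x AP = -191.85, BC x BP = -618.12, CA x CP = -1416.44
All same sign? yes

Yes, inside


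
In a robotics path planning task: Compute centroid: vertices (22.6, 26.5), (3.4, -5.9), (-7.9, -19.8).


Centroid = ((x_A+x_B+x_C)/3, (y_A+y_B+y_C)/3)
= ((22.6+3.4+(-7.9))/3, (26.5+(-5.9)+(-19.8))/3)
= (6.0333, 0.2667)

(6.0333, 0.2667)


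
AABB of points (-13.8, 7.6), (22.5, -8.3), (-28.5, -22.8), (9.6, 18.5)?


x range: [-28.5, 22.5]
y range: [-22.8, 18.5]
Bounding box: (-28.5,-22.8) to (22.5,18.5)

(-28.5,-22.8) to (22.5,18.5)


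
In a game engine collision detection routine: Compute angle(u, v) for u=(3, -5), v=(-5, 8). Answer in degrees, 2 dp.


u.v = -55, |u| = sqrt(34) = 5.831, |v| = sqrt(89) = 9.434
cos(theta) = u.v/(|u||v|) = -55/sqrt(3026) = -0.999835
theta = acos(-0.999835) = 178.96 degrees

178.96 degrees


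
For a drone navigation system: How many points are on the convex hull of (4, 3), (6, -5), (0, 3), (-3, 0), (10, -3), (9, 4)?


Convex hull vertices (CCW): (-3, 0), (6, -5), (10, -3), (9, 4), (0, 3)
Count = 5

5


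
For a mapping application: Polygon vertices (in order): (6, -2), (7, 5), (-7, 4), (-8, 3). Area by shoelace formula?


Shoelace sum: (6*5 - 7*(-2)) + (7*4 - (-7)*5) + ((-7)*3 - (-8)*4) + ((-8)*(-2) - 6*3)
= 116
Area = |116|/2 = 58

58


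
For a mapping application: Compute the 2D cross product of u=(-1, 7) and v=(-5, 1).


u x v = u_x*v_y - u_y*v_x = (-1)*1 - 7*(-5)
= (-1) - (-35) = 34

34


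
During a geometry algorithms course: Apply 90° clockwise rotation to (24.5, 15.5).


90° CW: (x,y) -> (y, -x)
(24.5,15.5) -> (15.5, -24.5)

(15.5, -24.5)


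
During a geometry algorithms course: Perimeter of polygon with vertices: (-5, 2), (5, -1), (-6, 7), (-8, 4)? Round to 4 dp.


Sides: (-5, 2)->(5, -1): sqrt(109) = 10.440307, (5, -1)->(-6, 7): sqrt(185) = 13.601471, (-6, 7)->(-8, 4): sqrt(13) = 3.605551, (-8, 4)->(-5, 2): sqrt(13) = 3.605551
Sum = 31.25288
Perimeter = 31.2529

31.2529


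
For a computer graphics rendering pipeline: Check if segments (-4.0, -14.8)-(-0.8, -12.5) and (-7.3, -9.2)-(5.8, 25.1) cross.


Cross products: d1=-186.55, d2=-266.18, d3=25.51, d4=105.14
d1*d2 < 0 and d3*d4 < 0? no

No, they don't intersect


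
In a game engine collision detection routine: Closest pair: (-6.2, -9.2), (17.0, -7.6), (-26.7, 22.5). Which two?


d(P0,P1) = 23.2551, d(P0,P2) = 37.751, d(P1,P2) = 53.0632
Closest: P0 and P1

Closest pair: (-6.2, -9.2) and (17.0, -7.6), distance = 23.2551


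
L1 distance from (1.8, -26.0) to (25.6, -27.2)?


|1.8-25.6| + |(-26)-(-27.2)| = 23.8 + 1.2 = 25

25


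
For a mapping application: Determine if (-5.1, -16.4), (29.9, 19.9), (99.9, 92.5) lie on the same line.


Cross product: (29.9-(-5.1))*(92.5-(-16.4)) - (19.9-(-16.4))*(99.9-(-5.1))
= 0

Yes, collinear


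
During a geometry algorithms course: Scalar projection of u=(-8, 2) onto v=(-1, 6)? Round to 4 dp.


u.v = 20, |v| = sqrt(37) = 6.0828
Scalar projection = u.v / |v| = 20 / sqrt(37) = 3.288

3.288


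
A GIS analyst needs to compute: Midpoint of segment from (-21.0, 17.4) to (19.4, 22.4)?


M = (((-21)+19.4)/2, (17.4+22.4)/2)
= (-0.8, 19.9)

(-0.8, 19.9)


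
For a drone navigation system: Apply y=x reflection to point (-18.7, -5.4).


Reflection over y=x: (x,y) -> (y,x)
(-18.7, -5.4) -> (-5.4, -18.7)

(-5.4, -18.7)


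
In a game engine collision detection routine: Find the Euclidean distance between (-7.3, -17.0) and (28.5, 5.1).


dx=35.8, dy=22.1
d^2 = 35.8^2 + 22.1^2 = 1770.05
d = sqrt(1770.05) = 42.072

42.072


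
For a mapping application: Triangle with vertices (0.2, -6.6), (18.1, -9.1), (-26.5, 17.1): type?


Side lengths squared: AB^2=326.66, BC^2=2675.6, CA^2=1274.58
Sorted: [326.66, 1274.58, 2675.6]
By sides: Scalene, By angles: Obtuse

Scalene, Obtuse


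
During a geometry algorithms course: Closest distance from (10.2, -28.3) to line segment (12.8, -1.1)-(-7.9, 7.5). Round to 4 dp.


Project P onto AB: t = 0 (clamped to [0,1])
Closest point on segment: (12.8, -1.1)
Distance: 27.324

27.324


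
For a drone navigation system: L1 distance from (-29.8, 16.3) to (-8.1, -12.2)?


|(-29.8)-(-8.1)| + |16.3-(-12.2)| = 21.7 + 28.5 = 50.2

50.2


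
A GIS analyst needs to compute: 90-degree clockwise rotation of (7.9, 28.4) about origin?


90° CW: (x,y) -> (y, -x)
(7.9,28.4) -> (28.4, -7.9)

(28.4, -7.9)


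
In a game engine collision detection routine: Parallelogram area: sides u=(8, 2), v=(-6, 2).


|u x v| = |8*2 - 2*(-6)|
= |16 - (-12)| = 28

28


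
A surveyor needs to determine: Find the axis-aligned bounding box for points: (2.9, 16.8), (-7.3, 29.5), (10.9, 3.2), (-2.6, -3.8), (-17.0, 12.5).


x range: [-17, 10.9]
y range: [-3.8, 29.5]
Bounding box: (-17,-3.8) to (10.9,29.5)

(-17,-3.8) to (10.9,29.5)


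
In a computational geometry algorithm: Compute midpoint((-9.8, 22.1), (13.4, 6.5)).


M = (((-9.8)+13.4)/2, (22.1+6.5)/2)
= (1.8, 14.3)

(1.8, 14.3)


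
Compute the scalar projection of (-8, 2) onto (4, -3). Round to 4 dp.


u.v = -38, |v| = sqrt(25) = 5
Scalar projection = u.v / |v| = -38 / sqrt(25) = -7.6

-7.6


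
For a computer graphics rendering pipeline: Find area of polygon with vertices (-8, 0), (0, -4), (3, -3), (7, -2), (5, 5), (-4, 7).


Shoelace sum: ((-8)*(-4) - 0*0) + (0*(-3) - 3*(-4)) + (3*(-2) - 7*(-3)) + (7*5 - 5*(-2)) + (5*7 - (-4)*5) + ((-4)*0 - (-8)*7)
= 215
Area = |215|/2 = 107.5

107.5


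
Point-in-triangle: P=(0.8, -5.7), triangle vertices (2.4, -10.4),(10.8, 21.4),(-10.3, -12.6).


Cross products: AB x AP = 90.36, BC x BP = 231.81, CA x CP = 63.21
All same sign? yes

Yes, inside


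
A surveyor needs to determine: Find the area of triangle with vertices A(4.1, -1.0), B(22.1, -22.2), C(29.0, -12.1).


Area = |x_A(y_B-y_C) + x_B(y_C-y_A) + x_C(y_A-y_B)|/2
= |(-41.41) + (-245.31) + 614.8|/2
= 328.08/2 = 164.04

164.04


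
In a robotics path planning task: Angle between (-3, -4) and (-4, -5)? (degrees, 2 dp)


u.v = 32, |u| = sqrt(25) = 5, |v| = sqrt(41) = 6.4031
cos(theta) = u.v/(|u||v|) = 32/sqrt(1025) = 0.999512
theta = acos(0.999512) = 1.79 degrees

1.79 degrees


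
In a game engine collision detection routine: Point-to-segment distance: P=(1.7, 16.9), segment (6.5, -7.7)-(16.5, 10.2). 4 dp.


Project P onto AB: t = 0.9332 (clamped to [0,1])
Closest point on segment: (15.8323, 9.0049)
Distance: 16.1881

16.1881


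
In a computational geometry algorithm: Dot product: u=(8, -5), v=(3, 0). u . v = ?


u . v = u_x*v_x + u_y*v_y = 8*3 + (-5)*0
= 24 + 0 = 24

24


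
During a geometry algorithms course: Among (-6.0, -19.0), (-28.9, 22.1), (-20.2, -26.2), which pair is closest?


d(P0,P1) = 47.0491, d(P0,P2) = 15.9211, d(P1,P2) = 49.0773
Closest: P0 and P2

Closest pair: (-6.0, -19.0) and (-20.2, -26.2), distance = 15.9211


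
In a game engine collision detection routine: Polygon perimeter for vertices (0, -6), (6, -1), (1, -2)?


Sides: (0, -6)->(6, -1): sqrt(61) = 7.81025, (6, -1)->(1, -2): sqrt(26) = 5.09902, (1, -2)->(0, -6): sqrt(17) = 4.123106
Sum = 17.032376
Perimeter = 17.0324

17.0324


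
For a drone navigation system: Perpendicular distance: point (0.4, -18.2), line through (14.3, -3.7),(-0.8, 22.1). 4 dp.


|cross product| = 577.57
|line direction| = sqrt(893.65) = 29.894
Distance = 577.57/sqrt(893.65) = 19.3206

19.3206


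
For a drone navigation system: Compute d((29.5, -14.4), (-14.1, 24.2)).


dx=-43.6, dy=38.6
d^2 = (-43.6)^2 + 38.6^2 = 3390.92
d = sqrt(3390.92) = 58.2316

58.2316


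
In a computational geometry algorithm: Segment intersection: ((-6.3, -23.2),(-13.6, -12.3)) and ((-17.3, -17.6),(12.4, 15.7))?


Cross products: d1=-532.62, d2=34.2, d3=79.02, d4=-487.8
d1*d2 < 0 and d3*d4 < 0? yes

Yes, they intersect


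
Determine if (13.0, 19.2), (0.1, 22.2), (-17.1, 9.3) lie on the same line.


Cross product: (0.1-13)*(9.3-19.2) - (22.2-19.2)*((-17.1)-13)
= 218.01

No, not collinear


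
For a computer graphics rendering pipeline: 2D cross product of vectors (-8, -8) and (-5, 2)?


u x v = u_x*v_y - u_y*v_x = (-8)*2 - (-8)*(-5)
= (-16) - 40 = -56

-56


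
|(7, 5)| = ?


|u| = sqrt(7^2 + 5^2) = sqrt(74) = 8.6023

8.6023


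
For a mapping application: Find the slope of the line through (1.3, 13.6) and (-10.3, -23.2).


slope = (y2-y1)/(x2-x1) = ((-23.2)-13.6)/((-10.3)-1.3) = (-36.8)/(-11.6) = 3.1724

3.1724


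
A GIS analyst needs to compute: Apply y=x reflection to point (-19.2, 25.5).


Reflection over y=x: (x,y) -> (y,x)
(-19.2, 25.5) -> (25.5, -19.2)

(25.5, -19.2)


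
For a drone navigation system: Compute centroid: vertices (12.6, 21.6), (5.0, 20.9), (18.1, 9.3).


Centroid = ((x_A+x_B+x_C)/3, (y_A+y_B+y_C)/3)
= ((12.6+5+18.1)/3, (21.6+20.9+9.3)/3)
= (11.9, 17.2667)

(11.9, 17.2667)


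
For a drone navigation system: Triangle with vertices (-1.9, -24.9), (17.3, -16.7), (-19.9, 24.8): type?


Side lengths squared: AB^2=435.88, BC^2=3106.09, CA^2=2794.09
Sorted: [435.88, 2794.09, 3106.09]
By sides: Scalene, By angles: Acute

Scalene, Acute


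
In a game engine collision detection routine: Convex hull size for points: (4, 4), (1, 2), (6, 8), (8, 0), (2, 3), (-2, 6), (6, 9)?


Convex hull vertices (CCW): (-2, 6), (1, 2), (8, 0), (6, 9)
Count = 4

4


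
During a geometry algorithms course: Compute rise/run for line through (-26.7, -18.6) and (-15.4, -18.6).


slope = (y2-y1)/(x2-x1) = ((-18.6)-(-18.6))/((-15.4)-(-26.7)) = 0/11.3 = 0

0


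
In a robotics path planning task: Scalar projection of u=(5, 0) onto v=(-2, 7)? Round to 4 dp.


u.v = -10, |v| = sqrt(53) = 7.2801
Scalar projection = u.v / |v| = -10 / sqrt(53) = -1.3736

-1.3736


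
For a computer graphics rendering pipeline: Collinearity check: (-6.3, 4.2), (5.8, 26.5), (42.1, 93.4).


Cross product: (5.8-(-6.3))*(93.4-4.2) - (26.5-4.2)*(42.1-(-6.3))
= 0

Yes, collinear


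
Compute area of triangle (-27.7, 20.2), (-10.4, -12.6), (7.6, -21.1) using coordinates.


Area = |x_A(y_B-y_C) + x_B(y_C-y_A) + x_C(y_A-y_B)|/2
= |(-235.45) + 429.52 + 249.28|/2
= 443.35/2 = 221.675

221.675


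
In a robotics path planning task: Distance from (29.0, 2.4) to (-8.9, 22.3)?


dx=-37.9, dy=19.9
d^2 = (-37.9)^2 + 19.9^2 = 1832.42
d = sqrt(1832.42) = 42.8068

42.8068


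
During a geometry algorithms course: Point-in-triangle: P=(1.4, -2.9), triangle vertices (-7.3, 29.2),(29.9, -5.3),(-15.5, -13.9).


Cross products: AB x AP = -893.97, BC x BP = -354.06, CA x CP = -638.19
All same sign? yes

Yes, inside


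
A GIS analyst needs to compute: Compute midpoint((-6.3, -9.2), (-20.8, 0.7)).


M = (((-6.3)+(-20.8))/2, ((-9.2)+0.7)/2)
= (-13.55, -4.25)

(-13.55, -4.25)


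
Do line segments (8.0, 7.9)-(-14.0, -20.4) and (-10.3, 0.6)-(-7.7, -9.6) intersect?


Cross products: d1=205.64, d2=-92.34, d3=-357.29, d4=-59.31
d1*d2 < 0 and d3*d4 < 0? no

No, they don't intersect


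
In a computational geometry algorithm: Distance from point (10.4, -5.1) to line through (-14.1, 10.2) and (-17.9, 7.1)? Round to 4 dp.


|cross product| = 134.09
|line direction| = sqrt(24.05) = 4.9041
Distance = 134.09/sqrt(24.05) = 27.3425

27.3425


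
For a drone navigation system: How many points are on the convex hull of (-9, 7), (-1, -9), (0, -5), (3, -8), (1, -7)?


Convex hull vertices (CCW): (-9, 7), (-1, -9), (3, -8)
Count = 3

3


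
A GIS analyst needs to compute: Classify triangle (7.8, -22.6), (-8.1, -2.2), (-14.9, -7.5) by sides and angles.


Side lengths squared: AB^2=668.97, BC^2=74.33, CA^2=743.3
Sorted: [74.33, 668.97, 743.3]
By sides: Scalene, By angles: Right

Scalene, Right


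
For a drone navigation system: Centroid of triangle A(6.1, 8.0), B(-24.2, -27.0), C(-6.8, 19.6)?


Centroid = ((x_A+x_B+x_C)/3, (y_A+y_B+y_C)/3)
= ((6.1+(-24.2)+(-6.8))/3, (8+(-27)+19.6)/3)
= (-8.3, 0.2)

(-8.3, 0.2)


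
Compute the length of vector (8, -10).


|u| = sqrt(8^2 + (-10)^2) = sqrt(164) = 12.8062

12.8062


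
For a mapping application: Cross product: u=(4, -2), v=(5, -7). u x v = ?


u x v = u_x*v_y - u_y*v_x = 4*(-7) - (-2)*5
= (-28) - (-10) = -18

-18


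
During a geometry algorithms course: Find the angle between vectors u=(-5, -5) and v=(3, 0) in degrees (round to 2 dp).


u.v = -15, |u| = sqrt(50) = 7.0711, |v| = sqrt(9) = 3
cos(theta) = u.v/(|u||v|) = -15/sqrt(450) = -0.707107
theta = acos(-0.707107) = 135 degrees

135 degrees


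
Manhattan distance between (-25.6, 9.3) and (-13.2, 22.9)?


|(-25.6)-(-13.2)| + |9.3-22.9| = 12.4 + 13.6 = 26

26


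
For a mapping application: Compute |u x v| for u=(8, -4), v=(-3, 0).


|u x v| = |8*0 - (-4)*(-3)|
= |0 - 12| = 12

12


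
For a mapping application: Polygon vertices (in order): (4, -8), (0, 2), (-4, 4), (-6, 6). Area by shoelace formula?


Shoelace sum: (4*2 - 0*(-8)) + (0*4 - (-4)*2) + ((-4)*6 - (-6)*4) + ((-6)*(-8) - 4*6)
= 40
Area = |40|/2 = 20

20


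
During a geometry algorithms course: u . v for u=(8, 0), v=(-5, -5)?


u . v = u_x*v_x + u_y*v_y = 8*(-5) + 0*(-5)
= (-40) + 0 = -40

-40


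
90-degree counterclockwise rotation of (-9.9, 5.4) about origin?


90° CCW: (x,y) -> (-y, x)
(-9.9,5.4) -> (-5.4, -9.9)

(-5.4, -9.9)


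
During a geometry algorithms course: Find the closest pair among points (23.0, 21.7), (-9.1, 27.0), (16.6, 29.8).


d(P0,P1) = 32.5346, d(P0,P2) = 10.3233, d(P1,P2) = 25.8521
Closest: P0 and P2

Closest pair: (23.0, 21.7) and (16.6, 29.8), distance = 10.3233


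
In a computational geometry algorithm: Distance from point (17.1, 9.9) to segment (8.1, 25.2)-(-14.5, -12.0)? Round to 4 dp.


Project P onto AB: t = 0.1931 (clamped to [0,1])
Closest point on segment: (3.737, 18.0184)
Distance: 15.6358

15.6358


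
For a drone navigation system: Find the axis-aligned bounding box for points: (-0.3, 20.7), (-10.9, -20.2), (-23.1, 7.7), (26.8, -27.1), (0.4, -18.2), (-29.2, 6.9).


x range: [-29.2, 26.8]
y range: [-27.1, 20.7]
Bounding box: (-29.2,-27.1) to (26.8,20.7)

(-29.2,-27.1) to (26.8,20.7)


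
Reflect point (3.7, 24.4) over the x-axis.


Reflection over x-axis: (x,y) -> (x,-y)
(3.7, 24.4) -> (3.7, -24.4)

(3.7, -24.4)


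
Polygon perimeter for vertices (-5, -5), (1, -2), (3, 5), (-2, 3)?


Sides: (-5, -5)->(1, -2): sqrt(45) = 6.708204, (1, -2)->(3, 5): sqrt(53) = 7.28011, (3, 5)->(-2, 3): sqrt(29) = 5.385165, (-2, 3)->(-5, -5): sqrt(73) = 8.544004
Sum = 27.917483
Perimeter = 27.9175

27.9175


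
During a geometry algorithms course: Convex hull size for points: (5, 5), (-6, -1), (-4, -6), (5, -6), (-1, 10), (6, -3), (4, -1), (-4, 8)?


Convex hull vertices (CCW): (-6, -1), (-4, -6), (5, -6), (6, -3), (5, 5), (-1, 10), (-4, 8)
Count = 7

7


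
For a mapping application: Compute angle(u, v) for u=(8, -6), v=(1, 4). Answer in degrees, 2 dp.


u.v = -16, |u| = sqrt(100) = 10, |v| = sqrt(17) = 4.1231
cos(theta) = u.v/(|u||v|) = -16/sqrt(1700) = -0.388057
theta = acos(-0.388057) = 112.83 degrees

112.83 degrees


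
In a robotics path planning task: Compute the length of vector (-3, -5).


|u| = sqrt((-3)^2 + (-5)^2) = sqrt(34) = 5.831

5.831


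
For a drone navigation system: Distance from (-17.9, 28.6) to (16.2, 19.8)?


dx=34.1, dy=-8.8
d^2 = 34.1^2 + (-8.8)^2 = 1240.25
d = sqrt(1240.25) = 35.2172

35.2172


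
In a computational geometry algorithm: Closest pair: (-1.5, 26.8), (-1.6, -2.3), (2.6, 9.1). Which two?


d(P0,P1) = 29.1002, d(P0,P2) = 18.1687, d(P1,P2) = 12.1491
Closest: P1 and P2

Closest pair: (-1.6, -2.3) and (2.6, 9.1), distance = 12.1491


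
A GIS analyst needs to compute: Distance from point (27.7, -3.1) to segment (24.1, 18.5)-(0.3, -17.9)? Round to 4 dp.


Project P onto AB: t = 0.3704 (clamped to [0,1])
Closest point on segment: (15.2847, 5.0177)
Distance: 14.8337

14.8337


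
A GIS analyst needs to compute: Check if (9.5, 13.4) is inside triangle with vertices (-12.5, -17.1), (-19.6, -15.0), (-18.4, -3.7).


Cross products: AB x AP = -262.75, BC x BP = -294.75, CA x CP = 474.75
All same sign? no

No, outside


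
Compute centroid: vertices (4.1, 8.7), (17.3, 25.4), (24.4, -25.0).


Centroid = ((x_A+x_B+x_C)/3, (y_A+y_B+y_C)/3)
= ((4.1+17.3+24.4)/3, (8.7+25.4+(-25))/3)
= (15.2667, 3.0333)

(15.2667, 3.0333)


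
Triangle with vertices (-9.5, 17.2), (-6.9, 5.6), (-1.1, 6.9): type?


Side lengths squared: AB^2=141.32, BC^2=35.33, CA^2=176.65
Sorted: [35.33, 141.32, 176.65]
By sides: Scalene, By angles: Right

Scalene, Right


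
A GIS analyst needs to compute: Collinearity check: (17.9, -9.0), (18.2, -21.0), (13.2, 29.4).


Cross product: (18.2-17.9)*(29.4-(-9)) - ((-21)-(-9))*(13.2-17.9)
= -44.88

No, not collinear


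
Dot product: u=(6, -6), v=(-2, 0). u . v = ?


u . v = u_x*v_x + u_y*v_y = 6*(-2) + (-6)*0
= (-12) + 0 = -12

-12


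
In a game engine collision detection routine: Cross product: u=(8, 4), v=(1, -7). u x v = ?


u x v = u_x*v_y - u_y*v_x = 8*(-7) - 4*1
= (-56) - 4 = -60

-60


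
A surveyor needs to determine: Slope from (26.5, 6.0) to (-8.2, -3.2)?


slope = (y2-y1)/(x2-x1) = ((-3.2)-6)/((-8.2)-26.5) = (-9.2)/(-34.7) = 0.2651

0.2651


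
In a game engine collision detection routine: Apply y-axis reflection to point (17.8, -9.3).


Reflection over y-axis: (x,y) -> (-x,y)
(17.8, -9.3) -> (-17.8, -9.3)

(-17.8, -9.3)


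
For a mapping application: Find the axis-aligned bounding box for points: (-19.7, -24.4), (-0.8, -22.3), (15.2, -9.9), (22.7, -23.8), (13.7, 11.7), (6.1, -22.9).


x range: [-19.7, 22.7]
y range: [-24.4, 11.7]
Bounding box: (-19.7,-24.4) to (22.7,11.7)

(-19.7,-24.4) to (22.7,11.7)


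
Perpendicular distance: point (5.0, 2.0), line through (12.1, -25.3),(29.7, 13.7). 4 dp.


|cross product| = 757.38
|line direction| = sqrt(1830.76) = 42.7874
Distance = 757.38/sqrt(1830.76) = 17.701

17.701


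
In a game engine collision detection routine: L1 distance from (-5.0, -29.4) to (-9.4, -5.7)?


|(-5)-(-9.4)| + |(-29.4)-(-5.7)| = 4.4 + 23.7 = 28.1

28.1


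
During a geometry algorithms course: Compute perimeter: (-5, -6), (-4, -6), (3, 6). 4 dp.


Sides: (-5, -6)->(-4, -6): sqrt(1) = 1, (-4, -6)->(3, 6): sqrt(193) = 13.892444, (3, 6)->(-5, -6): sqrt(208) = 14.422205
Sum = 29.314649
Perimeter = 29.3146

29.3146


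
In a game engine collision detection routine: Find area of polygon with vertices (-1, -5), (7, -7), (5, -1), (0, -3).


Shoelace sum: ((-1)*(-7) - 7*(-5)) + (7*(-1) - 5*(-7)) + (5*(-3) - 0*(-1)) + (0*(-5) - (-1)*(-3))
= 52
Area = |52|/2 = 26

26


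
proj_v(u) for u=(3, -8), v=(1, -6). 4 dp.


u.v = 51, |v| = sqrt(37) = 6.0828
Scalar projection = u.v / |v| = 51 / sqrt(37) = 8.3843

8.3843


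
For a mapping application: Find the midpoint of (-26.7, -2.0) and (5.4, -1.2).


M = (((-26.7)+5.4)/2, ((-2)+(-1.2))/2)
= (-10.65, -1.6)

(-10.65, -1.6)


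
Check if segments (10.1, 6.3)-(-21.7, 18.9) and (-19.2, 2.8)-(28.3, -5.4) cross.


Cross products: d1=406.51, d2=744.25, d3=480.48, d4=142.74
d1*d2 < 0 and d3*d4 < 0? no

No, they don't intersect


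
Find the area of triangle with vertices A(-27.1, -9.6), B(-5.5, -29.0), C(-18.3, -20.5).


Area = |x_A(y_B-y_C) + x_B(y_C-y_A) + x_C(y_A-y_B)|/2
= |230.35 + 59.95 + (-355.02)|/2
= 64.72/2 = 32.36

32.36


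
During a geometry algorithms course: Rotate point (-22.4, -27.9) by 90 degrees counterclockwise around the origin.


90° CCW: (x,y) -> (-y, x)
(-22.4,-27.9) -> (27.9, -22.4)

(27.9, -22.4)


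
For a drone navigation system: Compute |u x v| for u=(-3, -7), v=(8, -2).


|u x v| = |(-3)*(-2) - (-7)*8|
= |6 - (-56)| = 62

62


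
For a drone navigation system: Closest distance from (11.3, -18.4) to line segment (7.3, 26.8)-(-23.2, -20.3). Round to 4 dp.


Project P onto AB: t = 0.6374 (clamped to [0,1])
Closest point on segment: (-12.1404, -3.221)
Distance: 27.9258

27.9258


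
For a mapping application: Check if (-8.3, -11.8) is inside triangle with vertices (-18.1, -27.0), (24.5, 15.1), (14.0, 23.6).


Cross products: AB x AP = 234.94, BC x BP = 561.25, CA x CP = 7.96
All same sign? yes

Yes, inside


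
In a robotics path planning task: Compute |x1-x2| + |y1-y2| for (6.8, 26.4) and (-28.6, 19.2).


|6.8-(-28.6)| + |26.4-19.2| = 35.4 + 7.2 = 42.6

42.6


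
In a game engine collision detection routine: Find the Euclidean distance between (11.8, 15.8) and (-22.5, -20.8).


dx=-34.3, dy=-36.6
d^2 = (-34.3)^2 + (-36.6)^2 = 2516.05
d = sqrt(2516.05) = 50.1602

50.1602


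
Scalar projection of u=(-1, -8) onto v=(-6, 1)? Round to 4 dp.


u.v = -2, |v| = sqrt(37) = 6.0828
Scalar projection = u.v / |v| = -2 / sqrt(37) = -0.3288

-0.3288


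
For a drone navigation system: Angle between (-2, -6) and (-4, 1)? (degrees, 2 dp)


u.v = 2, |u| = sqrt(40) = 6.3246, |v| = sqrt(17) = 4.1231
cos(theta) = u.v/(|u||v|) = 2/sqrt(680) = 0.076696
theta = acos(0.076696) = 85.6 degrees

85.6 degrees


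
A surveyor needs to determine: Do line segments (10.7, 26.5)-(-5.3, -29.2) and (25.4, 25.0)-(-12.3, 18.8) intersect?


Cross products: d1=-147.69, d2=1853, d3=842.79, d4=-1157.9
d1*d2 < 0 and d3*d4 < 0? yes

Yes, they intersect


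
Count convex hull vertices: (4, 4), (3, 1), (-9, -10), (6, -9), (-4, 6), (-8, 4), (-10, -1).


Convex hull vertices (CCW): (-10, -1), (-9, -10), (6, -9), (4, 4), (-4, 6), (-8, 4)
Count = 6

6


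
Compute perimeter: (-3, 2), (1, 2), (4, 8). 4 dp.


Sides: (-3, 2)->(1, 2): sqrt(16) = 4, (1, 2)->(4, 8): sqrt(45) = 6.708204, (4, 8)->(-3, 2): sqrt(85) = 9.219544
Sum = 19.927748
Perimeter = 19.9277

19.9277


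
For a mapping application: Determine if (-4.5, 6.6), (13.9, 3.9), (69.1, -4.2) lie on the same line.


Cross product: (13.9-(-4.5))*((-4.2)-6.6) - (3.9-6.6)*(69.1-(-4.5))
= 0

Yes, collinear


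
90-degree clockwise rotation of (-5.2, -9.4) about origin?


90° CW: (x,y) -> (y, -x)
(-5.2,-9.4) -> (-9.4, 5.2)

(-9.4, 5.2)


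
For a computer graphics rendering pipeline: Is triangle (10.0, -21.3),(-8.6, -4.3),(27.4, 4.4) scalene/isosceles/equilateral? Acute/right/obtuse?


Side lengths squared: AB^2=634.96, BC^2=1371.69, CA^2=963.25
Sorted: [634.96, 963.25, 1371.69]
By sides: Scalene, By angles: Acute

Scalene, Acute


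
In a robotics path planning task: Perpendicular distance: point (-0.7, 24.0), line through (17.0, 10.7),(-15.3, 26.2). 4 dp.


|cross product| = 155.24
|line direction| = sqrt(1283.54) = 35.8265
Distance = 155.24/sqrt(1283.54) = 4.3331

4.3331


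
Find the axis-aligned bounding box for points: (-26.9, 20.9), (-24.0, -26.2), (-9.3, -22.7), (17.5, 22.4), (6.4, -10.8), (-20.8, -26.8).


x range: [-26.9, 17.5]
y range: [-26.8, 22.4]
Bounding box: (-26.9,-26.8) to (17.5,22.4)

(-26.9,-26.8) to (17.5,22.4)


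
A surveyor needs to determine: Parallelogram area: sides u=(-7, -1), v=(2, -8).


|u x v| = |(-7)*(-8) - (-1)*2|
= |56 - (-2)| = 58

58


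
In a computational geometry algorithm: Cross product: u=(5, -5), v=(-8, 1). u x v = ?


u x v = u_x*v_y - u_y*v_x = 5*1 - (-5)*(-8)
= 5 - 40 = -35

-35


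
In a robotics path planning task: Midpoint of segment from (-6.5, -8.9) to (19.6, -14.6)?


M = (((-6.5)+19.6)/2, ((-8.9)+(-14.6))/2)
= (6.55, -11.75)

(6.55, -11.75)


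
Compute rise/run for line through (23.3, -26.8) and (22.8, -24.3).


slope = (y2-y1)/(x2-x1) = ((-24.3)-(-26.8))/(22.8-23.3) = 2.5/(-0.5) = -5

-5


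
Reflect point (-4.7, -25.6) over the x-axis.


Reflection over x-axis: (x,y) -> (x,-y)
(-4.7, -25.6) -> (-4.7, 25.6)

(-4.7, 25.6)


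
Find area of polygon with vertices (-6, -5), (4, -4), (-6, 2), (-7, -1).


Shoelace sum: ((-6)*(-4) - 4*(-5)) + (4*2 - (-6)*(-4)) + ((-6)*(-1) - (-7)*2) + ((-7)*(-5) - (-6)*(-1))
= 77
Area = |77|/2 = 38.5

38.5


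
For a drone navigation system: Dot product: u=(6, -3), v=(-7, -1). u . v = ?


u . v = u_x*v_x + u_y*v_y = 6*(-7) + (-3)*(-1)
= (-42) + 3 = -39

-39


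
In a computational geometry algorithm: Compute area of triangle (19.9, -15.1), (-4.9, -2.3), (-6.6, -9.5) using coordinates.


Area = |x_A(y_B-y_C) + x_B(y_C-y_A) + x_C(y_A-y_B)|/2
= |143.28 + (-27.44) + 84.48|/2
= 200.32/2 = 100.16

100.16


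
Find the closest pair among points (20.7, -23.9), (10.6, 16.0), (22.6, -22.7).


d(P0,P1) = 41.1585, d(P0,P2) = 2.2472, d(P1,P2) = 40.5178
Closest: P0 and P2

Closest pair: (20.7, -23.9) and (22.6, -22.7), distance = 2.2472


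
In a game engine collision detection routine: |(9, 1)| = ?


|u| = sqrt(9^2 + 1^2) = sqrt(82) = 9.0554

9.0554


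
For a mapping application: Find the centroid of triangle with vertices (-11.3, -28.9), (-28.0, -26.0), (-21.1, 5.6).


Centroid = ((x_A+x_B+x_C)/3, (y_A+y_B+y_C)/3)
= (((-11.3)+(-28)+(-21.1))/3, ((-28.9)+(-26)+5.6)/3)
= (-20.1333, -16.4333)

(-20.1333, -16.4333)


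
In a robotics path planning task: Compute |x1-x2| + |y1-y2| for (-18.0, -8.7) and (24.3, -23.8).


|(-18)-24.3| + |(-8.7)-(-23.8)| = 42.3 + 15.1 = 57.4

57.4


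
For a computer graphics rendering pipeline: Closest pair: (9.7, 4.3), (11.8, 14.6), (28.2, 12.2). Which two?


d(P0,P1) = 10.5119, d(P0,P2) = 20.1162, d(P1,P2) = 16.5747
Closest: P0 and P1

Closest pair: (9.7, 4.3) and (11.8, 14.6), distance = 10.5119


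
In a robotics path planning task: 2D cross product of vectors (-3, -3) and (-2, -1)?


u x v = u_x*v_y - u_y*v_x = (-3)*(-1) - (-3)*(-2)
= 3 - 6 = -3

-3


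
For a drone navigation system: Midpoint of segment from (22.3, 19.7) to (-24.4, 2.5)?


M = ((22.3+(-24.4))/2, (19.7+2.5)/2)
= (-1.05, 11.1)

(-1.05, 11.1)


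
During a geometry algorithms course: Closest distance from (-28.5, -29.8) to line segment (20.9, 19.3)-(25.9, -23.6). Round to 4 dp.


Project P onto AB: t = 0.9968 (clamped to [0,1])
Closest point on segment: (25.8839, -23.4616)
Distance: 54.752

54.752


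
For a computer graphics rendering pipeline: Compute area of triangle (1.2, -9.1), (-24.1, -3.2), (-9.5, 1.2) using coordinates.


Area = |x_A(y_B-y_C) + x_B(y_C-y_A) + x_C(y_A-y_B)|/2
= |(-5.28) + (-248.23) + 56.05|/2
= 197.46/2 = 98.73

98.73


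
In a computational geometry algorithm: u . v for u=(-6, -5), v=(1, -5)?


u . v = u_x*v_x + u_y*v_y = (-6)*1 + (-5)*(-5)
= (-6) + 25 = 19

19


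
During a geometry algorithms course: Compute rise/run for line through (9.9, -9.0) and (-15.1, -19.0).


slope = (y2-y1)/(x2-x1) = ((-19)-(-9))/((-15.1)-9.9) = (-10)/(-25) = 0.4

0.4


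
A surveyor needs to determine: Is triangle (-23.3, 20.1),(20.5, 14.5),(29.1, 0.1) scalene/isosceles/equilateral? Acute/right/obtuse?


Side lengths squared: AB^2=1949.8, BC^2=281.32, CA^2=3145.76
Sorted: [281.32, 1949.8, 3145.76]
By sides: Scalene, By angles: Obtuse

Scalene, Obtuse


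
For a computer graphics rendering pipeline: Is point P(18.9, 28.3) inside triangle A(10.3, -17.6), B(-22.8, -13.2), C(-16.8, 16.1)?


Cross products: AB x AP = -1557.13, BC x BP = -972.81, CA x CP = 1533.71
All same sign? no

No, outside


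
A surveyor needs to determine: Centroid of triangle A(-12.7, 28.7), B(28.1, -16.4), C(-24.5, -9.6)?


Centroid = ((x_A+x_B+x_C)/3, (y_A+y_B+y_C)/3)
= (((-12.7)+28.1+(-24.5))/3, (28.7+(-16.4)+(-9.6))/3)
= (-3.0333, 0.9)

(-3.0333, 0.9)


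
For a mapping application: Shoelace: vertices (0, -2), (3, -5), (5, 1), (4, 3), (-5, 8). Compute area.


Shoelace sum: (0*(-5) - 3*(-2)) + (3*1 - 5*(-5)) + (5*3 - 4*1) + (4*8 - (-5)*3) + ((-5)*(-2) - 0*8)
= 102
Area = |102|/2 = 51

51


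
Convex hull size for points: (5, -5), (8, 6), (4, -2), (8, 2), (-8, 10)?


Convex hull vertices (CCW): (-8, 10), (5, -5), (8, 2), (8, 6)
Count = 4

4


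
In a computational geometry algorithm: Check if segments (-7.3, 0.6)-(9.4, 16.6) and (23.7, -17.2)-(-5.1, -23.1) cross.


Cross products: d1=-695.54, d2=-1057.81, d3=-793.26, d4=-430.99
d1*d2 < 0 and d3*d4 < 0? no

No, they don't intersect


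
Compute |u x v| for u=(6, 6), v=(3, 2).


|u x v| = |6*2 - 6*3|
= |12 - 18| = 6

6


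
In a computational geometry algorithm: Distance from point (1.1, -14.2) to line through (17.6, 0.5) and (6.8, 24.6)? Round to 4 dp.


|cross product| = 556.41
|line direction| = sqrt(697.45) = 26.4093
Distance = 556.41/sqrt(697.45) = 21.0687

21.0687


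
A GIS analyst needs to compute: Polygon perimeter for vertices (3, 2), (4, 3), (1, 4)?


Sides: (3, 2)->(4, 3): sqrt(2) = 1.414214, (4, 3)->(1, 4): sqrt(10) = 3.162278, (1, 4)->(3, 2): sqrt(8) = 2.828427
Sum = 7.404919
Perimeter = 7.4049

7.4049


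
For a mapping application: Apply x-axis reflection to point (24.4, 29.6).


Reflection over x-axis: (x,y) -> (x,-y)
(24.4, 29.6) -> (24.4, -29.6)

(24.4, -29.6)


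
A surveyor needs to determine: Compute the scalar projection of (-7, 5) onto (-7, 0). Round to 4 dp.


u.v = 49, |v| = sqrt(49) = 7
Scalar projection = u.v / |v| = 49 / sqrt(49) = 7

7


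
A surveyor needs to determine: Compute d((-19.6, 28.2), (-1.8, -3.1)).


dx=17.8, dy=-31.3
d^2 = 17.8^2 + (-31.3)^2 = 1296.53
d = sqrt(1296.53) = 36.0074

36.0074


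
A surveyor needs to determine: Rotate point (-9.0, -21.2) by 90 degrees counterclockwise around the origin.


90° CCW: (x,y) -> (-y, x)
(-9,-21.2) -> (21.2, -9)

(21.2, -9)


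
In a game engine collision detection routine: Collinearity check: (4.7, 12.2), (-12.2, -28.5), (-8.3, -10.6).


Cross product: ((-12.2)-4.7)*((-10.6)-12.2) - ((-28.5)-12.2)*((-8.3)-4.7)
= -143.78

No, not collinear


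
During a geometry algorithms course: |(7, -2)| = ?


|u| = sqrt(7^2 + (-2)^2) = sqrt(53) = 7.2801

7.2801


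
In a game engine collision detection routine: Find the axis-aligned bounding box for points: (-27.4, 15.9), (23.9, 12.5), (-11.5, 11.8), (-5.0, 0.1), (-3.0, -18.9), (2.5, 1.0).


x range: [-27.4, 23.9]
y range: [-18.9, 15.9]
Bounding box: (-27.4,-18.9) to (23.9,15.9)

(-27.4,-18.9) to (23.9,15.9)


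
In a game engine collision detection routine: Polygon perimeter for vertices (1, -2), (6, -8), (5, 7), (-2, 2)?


Sides: (1, -2)->(6, -8): sqrt(61) = 7.81025, (6, -8)->(5, 7): sqrt(226) = 15.033296, (5, 7)->(-2, 2): sqrt(74) = 8.602325, (-2, 2)->(1, -2): sqrt(25) = 5
Sum = 36.445871
Perimeter = 36.4459

36.4459


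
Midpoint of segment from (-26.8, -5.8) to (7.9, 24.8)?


M = (((-26.8)+7.9)/2, ((-5.8)+24.8)/2)
= (-9.45, 9.5)

(-9.45, 9.5)


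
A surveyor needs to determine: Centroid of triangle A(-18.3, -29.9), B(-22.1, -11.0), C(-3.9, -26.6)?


Centroid = ((x_A+x_B+x_C)/3, (y_A+y_B+y_C)/3)
= (((-18.3)+(-22.1)+(-3.9))/3, ((-29.9)+(-11)+(-26.6))/3)
= (-14.7667, -22.5)

(-14.7667, -22.5)


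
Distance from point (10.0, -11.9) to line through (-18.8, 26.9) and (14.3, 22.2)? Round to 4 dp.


|cross product| = 1148.92
|line direction| = sqrt(1117.7) = 33.432
Distance = 1148.92/sqrt(1117.7) = 34.3659

34.3659


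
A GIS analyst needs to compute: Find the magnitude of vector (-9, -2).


|u| = sqrt((-9)^2 + (-2)^2) = sqrt(85) = 9.2195

9.2195


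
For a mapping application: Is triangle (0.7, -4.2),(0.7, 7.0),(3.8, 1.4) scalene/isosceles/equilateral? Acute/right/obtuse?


Side lengths squared: AB^2=125.44, BC^2=40.97, CA^2=40.97
Sorted: [40.97, 40.97, 125.44]
By sides: Isosceles, By angles: Obtuse

Isosceles, Obtuse


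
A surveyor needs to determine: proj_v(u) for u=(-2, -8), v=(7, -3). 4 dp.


u.v = 10, |v| = sqrt(58) = 7.6158
Scalar projection = u.v / |v| = 10 / sqrt(58) = 1.3131

1.3131


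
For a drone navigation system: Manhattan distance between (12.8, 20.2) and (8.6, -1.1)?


|12.8-8.6| + |20.2-(-1.1)| = 4.2 + 21.3 = 25.5

25.5


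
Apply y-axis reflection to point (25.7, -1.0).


Reflection over y-axis: (x,y) -> (-x,y)
(25.7, -1) -> (-25.7, -1)

(-25.7, -1)


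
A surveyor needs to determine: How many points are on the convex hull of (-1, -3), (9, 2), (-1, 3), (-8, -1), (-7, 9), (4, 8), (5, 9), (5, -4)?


Convex hull vertices (CCW): (-8, -1), (-1, -3), (5, -4), (9, 2), (5, 9), (-7, 9)
Count = 6

6


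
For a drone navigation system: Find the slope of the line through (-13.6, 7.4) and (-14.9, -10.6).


slope = (y2-y1)/(x2-x1) = ((-10.6)-7.4)/((-14.9)-(-13.6)) = (-18)/(-1.3) = 13.8462

13.8462


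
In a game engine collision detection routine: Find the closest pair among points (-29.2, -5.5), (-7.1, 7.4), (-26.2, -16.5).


d(P0,P1) = 25.5895, d(P0,P2) = 11.4018, d(P1,P2) = 30.5944
Closest: P0 and P2

Closest pair: (-29.2, -5.5) and (-26.2, -16.5), distance = 11.4018


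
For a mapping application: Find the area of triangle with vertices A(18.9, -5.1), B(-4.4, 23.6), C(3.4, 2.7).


Area = |x_A(y_B-y_C) + x_B(y_C-y_A) + x_C(y_A-y_B)|/2
= |395.01 + (-34.32) + (-97.58)|/2
= 263.11/2 = 131.555

131.555


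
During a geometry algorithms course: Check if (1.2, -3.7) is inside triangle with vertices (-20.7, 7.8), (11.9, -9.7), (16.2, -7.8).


Cross products: AB x AP = 8.35, BC x BP = 46.13, CA x CP = 82.71
All same sign? yes

Yes, inside


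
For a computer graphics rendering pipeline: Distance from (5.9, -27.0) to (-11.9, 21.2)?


dx=-17.8, dy=48.2
d^2 = (-17.8)^2 + 48.2^2 = 2640.08
d = sqrt(2640.08) = 51.3817

51.3817


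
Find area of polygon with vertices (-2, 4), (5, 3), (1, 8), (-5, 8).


Shoelace sum: ((-2)*3 - 5*4) + (5*8 - 1*3) + (1*8 - (-5)*8) + ((-5)*4 - (-2)*8)
= 55
Area = |55|/2 = 27.5

27.5


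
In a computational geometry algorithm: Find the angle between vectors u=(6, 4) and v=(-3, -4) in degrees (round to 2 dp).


u.v = -34, |u| = sqrt(52) = 7.2111, |v| = sqrt(25) = 5
cos(theta) = u.v/(|u||v|) = -34/sqrt(1300) = -0.94299
theta = acos(-0.94299) = 160.56 degrees

160.56 degrees


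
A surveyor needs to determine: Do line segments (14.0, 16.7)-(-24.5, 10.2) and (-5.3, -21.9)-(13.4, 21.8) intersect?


Cross products: d1=-121.59, d2=1439.31, d3=1360.65, d4=-200.25
d1*d2 < 0 and d3*d4 < 0? yes

Yes, they intersect


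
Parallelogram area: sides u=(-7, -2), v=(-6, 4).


|u x v| = |(-7)*4 - (-2)*(-6)|
= |(-28) - 12| = 40

40


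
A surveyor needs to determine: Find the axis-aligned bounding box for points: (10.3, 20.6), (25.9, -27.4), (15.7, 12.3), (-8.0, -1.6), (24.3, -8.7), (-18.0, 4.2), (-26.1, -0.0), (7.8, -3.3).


x range: [-26.1, 25.9]
y range: [-27.4, 20.6]
Bounding box: (-26.1,-27.4) to (25.9,20.6)

(-26.1,-27.4) to (25.9,20.6)


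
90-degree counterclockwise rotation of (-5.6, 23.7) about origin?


90° CCW: (x,y) -> (-y, x)
(-5.6,23.7) -> (-23.7, -5.6)

(-23.7, -5.6)


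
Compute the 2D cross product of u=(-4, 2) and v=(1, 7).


u x v = u_x*v_y - u_y*v_x = (-4)*7 - 2*1
= (-28) - 2 = -30

-30


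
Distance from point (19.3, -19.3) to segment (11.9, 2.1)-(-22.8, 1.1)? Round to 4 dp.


Project P onto AB: t = 0 (clamped to [0,1])
Closest point on segment: (11.9, 2.1)
Distance: 22.6433

22.6433


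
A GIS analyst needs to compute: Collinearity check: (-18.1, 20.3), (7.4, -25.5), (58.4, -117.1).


Cross product: (7.4-(-18.1))*((-117.1)-20.3) - ((-25.5)-20.3)*(58.4-(-18.1))
= 0

Yes, collinear


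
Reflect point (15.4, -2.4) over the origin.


Reflection over origin: (x,y) -> (-x,-y)
(15.4, -2.4) -> (-15.4, 2.4)

(-15.4, 2.4)


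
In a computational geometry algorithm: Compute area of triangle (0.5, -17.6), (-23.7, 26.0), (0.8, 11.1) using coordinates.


Area = |x_A(y_B-y_C) + x_B(y_C-y_A) + x_C(y_A-y_B)|/2
= |7.45 + (-680.19) + (-34.88)|/2
= 707.62/2 = 353.81

353.81


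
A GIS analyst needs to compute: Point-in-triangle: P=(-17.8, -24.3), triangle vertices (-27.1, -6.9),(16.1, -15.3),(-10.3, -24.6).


Cross products: AB x AP = -673.56, BC x BP = -77.67, CA x CP = 127.71
All same sign? no

No, outside


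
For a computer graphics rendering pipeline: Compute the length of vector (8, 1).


|u| = sqrt(8^2 + 1^2) = sqrt(65) = 8.0623

8.0623


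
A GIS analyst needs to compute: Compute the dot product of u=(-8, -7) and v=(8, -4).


u . v = u_x*v_x + u_y*v_y = (-8)*8 + (-7)*(-4)
= (-64) + 28 = -36

-36


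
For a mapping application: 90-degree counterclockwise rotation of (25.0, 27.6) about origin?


90° CCW: (x,y) -> (-y, x)
(25,27.6) -> (-27.6, 25)

(-27.6, 25)


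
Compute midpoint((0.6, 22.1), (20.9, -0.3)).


M = ((0.6+20.9)/2, (22.1+(-0.3))/2)
= (10.75, 10.9)

(10.75, 10.9)


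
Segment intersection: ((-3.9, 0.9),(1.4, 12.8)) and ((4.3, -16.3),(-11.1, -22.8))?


Cross products: d1=-318.18, d2=-466.99, d3=-188.74, d4=-39.93
d1*d2 < 0 and d3*d4 < 0? no

No, they don't intersect


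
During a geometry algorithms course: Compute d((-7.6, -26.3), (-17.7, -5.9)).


dx=-10.1, dy=20.4
d^2 = (-10.1)^2 + 20.4^2 = 518.17
d = sqrt(518.17) = 22.7633

22.7633


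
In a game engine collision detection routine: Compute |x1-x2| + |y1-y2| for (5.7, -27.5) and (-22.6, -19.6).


|5.7-(-22.6)| + |(-27.5)-(-19.6)| = 28.3 + 7.9 = 36.2

36.2


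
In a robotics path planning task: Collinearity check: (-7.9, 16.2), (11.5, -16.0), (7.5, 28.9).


Cross product: (11.5-(-7.9))*(28.9-16.2) - ((-16)-16.2)*(7.5-(-7.9))
= 742.26

No, not collinear


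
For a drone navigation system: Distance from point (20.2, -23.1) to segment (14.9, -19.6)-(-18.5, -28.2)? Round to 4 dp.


Project P onto AB: t = 0 (clamped to [0,1])
Closest point on segment: (14.9, -19.6)
Distance: 6.3514

6.3514


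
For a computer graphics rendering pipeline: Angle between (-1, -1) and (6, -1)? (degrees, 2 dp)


u.v = -5, |u| = sqrt(2) = 1.4142, |v| = sqrt(37) = 6.0828
cos(theta) = u.v/(|u||v|) = -5/sqrt(74) = -0.581238
theta = acos(-0.581238) = 125.54 degrees

125.54 degrees


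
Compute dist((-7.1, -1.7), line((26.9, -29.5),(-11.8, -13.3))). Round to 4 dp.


|cross product| = 525.06
|line direction| = sqrt(1760.13) = 41.9539
Distance = 525.06/sqrt(1760.13) = 12.5152

12.5152


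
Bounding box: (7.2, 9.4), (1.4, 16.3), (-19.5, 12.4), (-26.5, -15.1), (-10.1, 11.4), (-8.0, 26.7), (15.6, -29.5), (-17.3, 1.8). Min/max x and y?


x range: [-26.5, 15.6]
y range: [-29.5, 26.7]
Bounding box: (-26.5,-29.5) to (15.6,26.7)

(-26.5,-29.5) to (15.6,26.7)


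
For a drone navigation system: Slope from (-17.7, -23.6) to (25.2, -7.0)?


slope = (y2-y1)/(x2-x1) = ((-7)-(-23.6))/(25.2-(-17.7)) = 16.6/42.9 = 0.3869

0.3869


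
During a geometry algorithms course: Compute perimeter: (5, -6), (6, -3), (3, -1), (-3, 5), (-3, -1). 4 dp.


Sides: (5, -6)->(6, -3): sqrt(10) = 3.162278, (6, -3)->(3, -1): sqrt(13) = 3.605551, (3, -1)->(-3, 5): sqrt(72) = 8.485281, (-3, 5)->(-3, -1): sqrt(36) = 6, (-3, -1)->(5, -6): sqrt(89) = 9.433981
Sum = 30.687091
Perimeter = 30.6871

30.6871
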